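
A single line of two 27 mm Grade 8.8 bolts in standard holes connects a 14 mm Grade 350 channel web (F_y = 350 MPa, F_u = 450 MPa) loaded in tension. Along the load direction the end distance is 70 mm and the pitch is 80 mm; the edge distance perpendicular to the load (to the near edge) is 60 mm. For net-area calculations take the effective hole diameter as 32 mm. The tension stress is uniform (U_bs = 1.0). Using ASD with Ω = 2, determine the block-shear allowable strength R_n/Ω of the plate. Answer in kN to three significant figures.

Shear plane L_v = 70 + 1·80 = 150 mm; A_gv = 150 × 14 = 2100 mm².
A_nv = (150 − 1.5·32) × 14 = 1428 mm².
A_nt = (60 − 0.5·32) × 14 = 616 mm².
0.6 F_u A_nv = 385.6 kN; 0.6 F_y A_gv = 441 kN → shear rupture governs the shear term.
R_n = 385.6 + 1.0 × 450 × 616 / 1000 = 662.8 kN.
Allowable strength R_n/Ω = 662.8 / 2 = 331 kN.

331 kN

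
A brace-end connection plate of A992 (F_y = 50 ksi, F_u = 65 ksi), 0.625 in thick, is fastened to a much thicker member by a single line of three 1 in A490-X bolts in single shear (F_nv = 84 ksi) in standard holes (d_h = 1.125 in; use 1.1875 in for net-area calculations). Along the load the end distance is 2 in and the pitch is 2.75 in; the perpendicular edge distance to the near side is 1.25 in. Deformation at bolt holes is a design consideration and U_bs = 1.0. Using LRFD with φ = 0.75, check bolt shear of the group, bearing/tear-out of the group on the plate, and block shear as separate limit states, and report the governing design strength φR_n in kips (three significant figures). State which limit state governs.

103 kips (block shear governs)

Bolt shear: A_b = π·1²/4 = 0.7854 in²; R_n = 84 × 0.7854 × 3 × 1 = 197.9 kips → 0.75 × 197.9 = 148 kips.
Bearing: edge l_c = 1.438, r_n = 70.08 kips; interior l_c = 1.625, r_n = 79.22 kips; R_n = 70.08 + 2·79.22 = 228.5 kips → 171 kips.
Block shear: A_gv = 4.688, A_nv = 2.832, A_nt = 0.4102 in²; R_n = min(0.6F_uA_nv, 0.6F_yA_gv) + U_bs·F_u·A_nt = 137.1 kips → 103 kips.
Block shear governs: 103 kips.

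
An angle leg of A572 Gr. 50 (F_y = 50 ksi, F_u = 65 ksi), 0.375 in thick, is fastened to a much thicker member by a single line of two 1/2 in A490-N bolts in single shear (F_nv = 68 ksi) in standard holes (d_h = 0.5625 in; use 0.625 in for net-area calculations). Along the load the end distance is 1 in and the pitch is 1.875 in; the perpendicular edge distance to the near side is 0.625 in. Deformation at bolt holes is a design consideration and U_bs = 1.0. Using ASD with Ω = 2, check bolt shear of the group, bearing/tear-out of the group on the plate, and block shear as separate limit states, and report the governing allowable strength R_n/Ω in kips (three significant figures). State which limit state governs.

Bolt shear: A_b = π·0.5²/4 = 0.1963 in²; R_n = 68 × 0.1963 × 2 × 1 = 26.7 kips → 26.7 / 2 = 13.4 kips.
Bearing: edge l_c = 0.7188, r_n = 21.02 kips; interior l_c = 1.312, r_n = 29.25 kips; R_n = 21.02 + 1·29.25 = 50.27 kips → 25.1 kips.
Block shear: A_gv = 1.078, A_nv = 0.7266, A_nt = 0.1172 in²; R_n = min(0.6F_uA_nv, 0.6F_yA_gv) + U_bs·F_u·A_nt = 35.95 kips → 18 kips.
Bolt shear governs: 13.4 kips.

13.4 kips (bolt shear governs)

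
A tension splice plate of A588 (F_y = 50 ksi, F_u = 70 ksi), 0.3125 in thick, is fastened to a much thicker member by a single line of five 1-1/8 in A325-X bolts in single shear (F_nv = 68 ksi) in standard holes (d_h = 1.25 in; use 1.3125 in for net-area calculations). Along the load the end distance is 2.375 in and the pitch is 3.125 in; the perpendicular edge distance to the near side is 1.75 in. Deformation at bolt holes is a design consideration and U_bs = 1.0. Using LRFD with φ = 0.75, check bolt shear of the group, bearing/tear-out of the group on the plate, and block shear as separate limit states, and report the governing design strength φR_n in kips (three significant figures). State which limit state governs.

106 kips (block shear governs)

Bolt shear: A_b = π·1.125²/4 = 0.994 in²; R_n = 68 × 0.994 × 5 × 1 = 338 kips → 0.75 × 338 = 253 kips.
Bearing: edge l_c = 1.75, r_n = 45.94 kips; interior l_c = 1.875, r_n = 49.22 kips; R_n = 45.94 + 4·49.22 = 242.8 kips → 182 kips.
Block shear: A_gv = 4.648, A_nv = 2.803, A_nt = 0.3418 in²; R_n = min(0.6F_uA_nv, 0.6F_yA_gv) + U_bs·F_u·A_nt = 141.6 kips → 106 kips.
Block shear governs: 106 kips.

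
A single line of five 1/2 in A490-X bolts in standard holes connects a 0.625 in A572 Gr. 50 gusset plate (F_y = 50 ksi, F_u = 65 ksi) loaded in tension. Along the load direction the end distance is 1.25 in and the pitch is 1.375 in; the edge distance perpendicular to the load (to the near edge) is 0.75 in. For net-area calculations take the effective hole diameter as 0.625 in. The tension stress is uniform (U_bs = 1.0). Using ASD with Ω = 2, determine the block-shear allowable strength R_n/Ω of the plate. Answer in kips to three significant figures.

56.9 kips

Shear plane L_v = 1.25 + 4·1.375 = 6.75 in; A_gv = 6.75 × 0.625 = 4.219 in².
A_nv = (6.75 − 4.5·0.625) × 0.625 = 2.461 in².
A_nt = (0.75 − 0.5·0.625) × 0.625 = 0.2734 in².
0.6 F_u A_nv = 95.98 kips; 0.6 F_y A_gv = 126.6 kips → shear rupture governs the shear term.
R_n = 95.98 + 1.0 × 65 × 0.2734 = 113.8 kips.
Allowable strength R_n/Ω = 113.8 / 2 = 56.9 kips.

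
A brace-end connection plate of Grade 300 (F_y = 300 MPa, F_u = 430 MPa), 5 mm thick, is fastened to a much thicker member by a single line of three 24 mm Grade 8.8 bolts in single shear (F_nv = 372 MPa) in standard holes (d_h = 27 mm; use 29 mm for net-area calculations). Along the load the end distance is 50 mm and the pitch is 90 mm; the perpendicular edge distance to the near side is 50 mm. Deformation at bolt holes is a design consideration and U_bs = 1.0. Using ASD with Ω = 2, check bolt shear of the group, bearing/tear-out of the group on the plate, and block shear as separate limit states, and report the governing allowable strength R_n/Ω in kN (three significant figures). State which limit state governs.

Bolt shear: A_b = π·24²/4 = 452.4 mm²; R_n = 372 × 452.4 × 3 × 1 / 1000 = 504.9 kN → 504.9 / 2 = 252 kN.
Bearing: edge l_c = 36.5, r_n = 94.17 kN; interior l_c = 63, r_n = 123.8 kN; R_n = 94.17 + 2·123.8 = 341.9 kN → 171 kN.
Block shear: A_gv = 1150, A_nv = 787.5, A_nt = 177.5 mm²; R_n = min(0.6F_uA_nv, 0.6F_yA_gv) + U_bs·F_u·A_nt = 279.5 kN → 140 kN.
Block shear governs: 140 kN.

140 kN (block shear governs)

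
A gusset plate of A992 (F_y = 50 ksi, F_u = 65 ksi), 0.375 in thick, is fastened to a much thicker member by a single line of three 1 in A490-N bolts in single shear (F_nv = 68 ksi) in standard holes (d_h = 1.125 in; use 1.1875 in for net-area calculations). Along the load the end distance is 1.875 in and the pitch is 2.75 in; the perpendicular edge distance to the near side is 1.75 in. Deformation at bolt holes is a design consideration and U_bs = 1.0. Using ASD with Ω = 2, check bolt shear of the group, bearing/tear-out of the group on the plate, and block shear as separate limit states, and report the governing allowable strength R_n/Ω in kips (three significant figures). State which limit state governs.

Bolt shear: A_b = π·1²/4 = 0.7854 in²; R_n = 68 × 0.7854 × 3 × 1 = 160.2 kips → 160.2 / 2 = 80.1 kips.
Bearing: edge l_c = 1.312, r_n = 38.39 kips; interior l_c = 1.625, r_n = 47.53 kips; R_n = 38.39 + 2·47.53 = 133.5 kips → 66.7 kips.
Block shear: A_gv = 2.766, A_nv = 1.652, A_nt = 0.4336 in²; R_n = min(0.6F_uA_nv, 0.6F_yA_gv) + U_bs·F_u·A_nt = 92.62 kips → 46.3 kips.
Block shear governs: 46.3 kips.

46.3 kips (block shear governs)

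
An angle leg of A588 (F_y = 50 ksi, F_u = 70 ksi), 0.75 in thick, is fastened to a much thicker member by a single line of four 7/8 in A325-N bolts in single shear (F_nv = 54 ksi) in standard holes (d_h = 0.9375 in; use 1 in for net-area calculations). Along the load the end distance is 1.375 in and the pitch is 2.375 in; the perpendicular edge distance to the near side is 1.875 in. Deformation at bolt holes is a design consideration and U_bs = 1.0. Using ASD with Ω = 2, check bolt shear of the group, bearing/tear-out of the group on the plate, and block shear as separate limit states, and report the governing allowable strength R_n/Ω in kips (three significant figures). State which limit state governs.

64.9 kips (bolt shear governs)

Bolt shear: A_b = π·0.875²/4 = 0.6013 in²; R_n = 54 × 0.6013 × 4 × 1 = 129.9 kips → 129.9 / 2 = 64.9 kips.
Bearing: edge l_c = 0.9062, r_n = 57.09 kips; interior l_c = 1.438, r_n = 90.56 kips; R_n = 57.09 + 3·90.56 = 328.8 kips → 164 kips.
Block shear: A_gv = 6.375, A_nv = 3.75, A_nt = 1.031 in²; R_n = min(0.6F_uA_nv, 0.6F_yA_gv) + U_bs·F_u·A_nt = 229.7 kips → 115 kips.
Bolt shear governs: 64.9 kips.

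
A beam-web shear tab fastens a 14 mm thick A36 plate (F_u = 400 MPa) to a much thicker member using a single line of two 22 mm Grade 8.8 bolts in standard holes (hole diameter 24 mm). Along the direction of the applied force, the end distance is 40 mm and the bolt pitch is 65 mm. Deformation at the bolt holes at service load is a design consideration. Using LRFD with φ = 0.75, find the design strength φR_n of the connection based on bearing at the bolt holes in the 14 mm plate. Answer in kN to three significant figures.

Per bolt r_n = 1.2 l_c t F_u ≤ 2.4 d t F_u; upper limit = 2.4 × 22 × 14 × 400 / 1000 = 295.7 kN.
Edge bolt: l_c = 40 − 24/2 = 28 mm → 1.2 × 28 × 14 × 400 / 1000 = 188.2 → r_n = 188.2 kN.
Interior bolts: l_c = 65 − 24 = 41 mm → 1.2 × 41 × 14 × 400 / 1000 = 275.5 → r_n = 275.5 kN.
R_n = 1 × 188.2 + 1 × 275.5 = 463.7 kN.
Design strength φR_n = 0.75 × 463.7 = 348 kN.

348 kN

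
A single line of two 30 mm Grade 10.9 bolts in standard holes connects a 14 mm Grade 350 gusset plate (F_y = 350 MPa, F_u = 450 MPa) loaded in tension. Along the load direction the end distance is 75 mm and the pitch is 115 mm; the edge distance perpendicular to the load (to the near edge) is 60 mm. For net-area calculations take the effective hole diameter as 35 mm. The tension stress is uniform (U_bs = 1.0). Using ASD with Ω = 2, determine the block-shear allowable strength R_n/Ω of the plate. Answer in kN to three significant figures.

Shear plane L_v = 75 + 1·115 = 190 mm; A_gv = 190 × 14 = 2660 mm².
A_nv = (190 − 1.5·35) × 14 = 1925 mm².
A_nt = (60 − 0.5·35) × 14 = 595 mm².
0.6 F_u A_nv = 519.8 kN; 0.6 F_y A_gv = 558.6 kN → shear rupture governs the shear term.
R_n = 519.8 + 1.0 × 450 × 595 / 1000 = 787.5 kN.
Allowable strength R_n/Ω = 787.5 / 2 = 394 kN.

394 kN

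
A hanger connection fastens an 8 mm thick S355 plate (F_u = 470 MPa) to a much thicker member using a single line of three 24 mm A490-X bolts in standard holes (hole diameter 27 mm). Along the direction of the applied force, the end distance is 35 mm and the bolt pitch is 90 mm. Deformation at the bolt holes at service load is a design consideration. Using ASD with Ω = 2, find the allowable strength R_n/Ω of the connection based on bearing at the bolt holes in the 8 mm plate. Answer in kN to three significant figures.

Per bolt r_n = 1.2 l_c t F_u ≤ 2.4 d t F_u; upper limit = 2.4 × 24 × 8 × 470 / 1000 = 216.6 kN.
Edge bolt: l_c = 35 − 27/2 = 21.5 mm → 1.2 × 21.5 × 8 × 470 / 1000 = 97.01 → r_n = 97.01 kN.
Interior bolts: l_c = 90 − 27 = 63 mm → 1.2 × 63 × 8 × 470 / 1000 = 284.3 → r_n = 216.6 kN.
R_n = 1 × 97.01 + 2 × 216.6 = 530.2 kN.
Allowable strength R_n/Ω = 530.2 / 2 = 265 kN.

265 kN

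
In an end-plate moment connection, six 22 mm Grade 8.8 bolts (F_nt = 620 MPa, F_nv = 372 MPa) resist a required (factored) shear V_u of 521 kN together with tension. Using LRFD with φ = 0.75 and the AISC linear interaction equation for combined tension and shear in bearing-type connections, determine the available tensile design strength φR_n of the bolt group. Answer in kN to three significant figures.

A_b = π·22²/4 = 380.1 mm²; f_rv = 521 × 1000 / (6 × 380.1) = 228.4 MPa.
F'_nt = 1.3 F_nt − (F_nt / φF_nv) f_rv = 1.3·620 − (620/(0.75·372))·228.4 = 298.4 MPa, capped at F_nt → F'_nt = 298.4 MPa.
R_n = F'_nt · A_b · n = 298.4 × 380.1 × 6 / 1000 = 680.5 kN.
Design strength φR_n = 0.75 × 680.5 = 510 kN.

510 kN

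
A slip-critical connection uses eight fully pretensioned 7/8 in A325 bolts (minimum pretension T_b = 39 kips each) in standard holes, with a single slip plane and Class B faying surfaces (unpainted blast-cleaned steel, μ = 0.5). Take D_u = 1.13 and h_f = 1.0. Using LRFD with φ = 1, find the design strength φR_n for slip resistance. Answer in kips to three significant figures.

176 kips

R_n = μ · D_u · h_f · T_b · n_s · n_b = 0.5 × 1.13 × 1.0 × 39 × 1 × 8 = 176.3 kips.
Design strength φR_n = 1 × 176.3 = 176 kips.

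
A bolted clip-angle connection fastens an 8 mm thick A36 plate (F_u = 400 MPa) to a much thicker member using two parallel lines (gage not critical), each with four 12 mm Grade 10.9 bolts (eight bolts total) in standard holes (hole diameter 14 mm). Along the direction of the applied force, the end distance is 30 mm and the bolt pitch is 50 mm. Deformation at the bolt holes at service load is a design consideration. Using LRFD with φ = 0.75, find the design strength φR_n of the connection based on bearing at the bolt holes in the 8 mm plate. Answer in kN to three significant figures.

Per bolt r_n = 1.2 l_c t F_u ≤ 2.4 d t F_u; upper limit = 2.4 × 12 × 8 × 400 / 1000 = 92.16 kN.
Edge bolt: l_c = 30 − 14/2 = 23 mm → 1.2 × 23 × 8 × 400 / 1000 = 88.32 → r_n = 88.32 kN.
Interior bolts: l_c = 50 − 14 = 36 mm → 1.2 × 36 × 8 × 400 / 1000 = 138.2 → r_n = 92.16 kN.
R_n = 2 × 88.32 + 6 × 92.16 = 729.6 kN.
Design strength φR_n = 0.75 × 729.6 = 547 kN.

547 kN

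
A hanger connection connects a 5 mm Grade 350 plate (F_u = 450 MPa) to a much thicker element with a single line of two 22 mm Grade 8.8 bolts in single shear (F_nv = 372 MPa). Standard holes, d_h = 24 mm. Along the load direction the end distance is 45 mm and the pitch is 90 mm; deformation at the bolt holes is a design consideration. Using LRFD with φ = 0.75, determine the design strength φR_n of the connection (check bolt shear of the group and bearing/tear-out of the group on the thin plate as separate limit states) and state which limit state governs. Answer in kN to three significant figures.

Bolt shear: A_b = π·22²/4 = 380.1 mm²; R_n = 372 × 380.1 × 2 × 1 / 1000 = 282.8 kN → 0.75 × 282.8 = 212 kN.
Bearing (1.2 l_c t F_u ≤ 2.4 d t F_u): upper limit = 2.4·22·5·450 / 1000 = 118.8 kN.
  Edge l_c = 45 − 24/2 = 33 → r_n = 89.1 kN; interior l_c = 90 − 24 = 66 → r_n = 118.8 kN.
  R_n,bearing = 1·89.1 + 1·118.8 = 207.9 kN → 0.75 × 207.9 = 156 kN.
Bearing governs: 156 kN.

156 kN (bearing governs)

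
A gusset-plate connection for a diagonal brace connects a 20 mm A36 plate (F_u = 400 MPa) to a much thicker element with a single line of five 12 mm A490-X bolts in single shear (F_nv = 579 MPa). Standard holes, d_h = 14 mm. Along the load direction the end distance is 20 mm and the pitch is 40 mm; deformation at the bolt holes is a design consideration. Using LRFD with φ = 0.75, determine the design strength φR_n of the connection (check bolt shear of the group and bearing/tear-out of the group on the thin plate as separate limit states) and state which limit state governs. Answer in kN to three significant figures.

246 kN (bolt shear governs)

Bolt shear: A_b = π·12²/4 = 113.1 mm²; R_n = 579 × 113.1 × 5 × 1 / 1000 = 327.4 kN → 0.75 × 327.4 = 246 kN.
Bearing (1.2 l_c t F_u ≤ 2.4 d t F_u): upper limit = 2.4·12·20·400 / 1000 = 230.4 kN.
  Edge l_c = 20 − 14/2 = 13 → r_n = 124.8 kN; interior l_c = 40 − 14 = 26 → r_n = 230.4 kN.
  R_n,bearing = 1·124.8 + 4·230.4 = 1046 kN → 0.75 × 1046 = 785 kN.
Bolt shear governs: 246 kN.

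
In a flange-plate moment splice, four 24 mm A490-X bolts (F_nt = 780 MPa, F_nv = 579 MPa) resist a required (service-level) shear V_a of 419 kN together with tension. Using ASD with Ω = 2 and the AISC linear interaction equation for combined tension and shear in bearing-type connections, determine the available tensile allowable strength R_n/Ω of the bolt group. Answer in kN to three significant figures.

353 kN

A_b = π·24²/4 = 452.4 mm²; f_rv = 419 × 1000 / (4 × 452.4) = 231.5 MPa.
F'_nt = 1.3 F_nt − (Ω F_nt / F_nv) f_rv = 1.3·780 − (2·780/579)·231.5 = 390.1 MPa, capped at F_nt → F'_nt = 390.1 MPa.
R_n = F'_nt · A_b · n = 390.1 × 452.4 × 4 / 1000 = 706 kN.
Allowable strength R_n/Ω = 706 / 2 = 353 kN.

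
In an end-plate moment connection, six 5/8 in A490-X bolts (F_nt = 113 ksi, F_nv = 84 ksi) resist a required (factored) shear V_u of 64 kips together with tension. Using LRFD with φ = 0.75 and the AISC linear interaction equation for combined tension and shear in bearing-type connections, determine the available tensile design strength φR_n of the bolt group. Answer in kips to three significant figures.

A_b = π·0.625²/4 = 0.3068 in²; f_rv = 64 / (6 × 0.3068) = 34.77 ksi.
F'_nt = 1.3 F_nt − (F_nt / φF_nv) f_rv = 1.3·113 − (113/(0.75·84))·34.77 = 84.54 ksi, capped at F_nt → F'_nt = 84.54 ksi.
R_n = F'_nt · A_b · n = 84.54 × 0.3068 × 6 = 155.6 kips.
Design strength φR_n = 0.75 × 155.6 = 117 kips.

117 kips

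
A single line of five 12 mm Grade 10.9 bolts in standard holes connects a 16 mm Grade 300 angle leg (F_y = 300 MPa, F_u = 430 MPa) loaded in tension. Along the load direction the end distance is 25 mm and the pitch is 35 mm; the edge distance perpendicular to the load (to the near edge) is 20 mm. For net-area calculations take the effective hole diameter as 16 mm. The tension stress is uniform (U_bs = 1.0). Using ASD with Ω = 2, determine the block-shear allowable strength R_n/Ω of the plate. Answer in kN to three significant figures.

233 kN

Shear plane L_v = 25 + 4·35 = 165 mm; A_gv = 165 × 16 = 2640 mm².
A_nv = (165 − 4.5·16) × 16 = 1488 mm².
A_nt = (20 − 0.5·16) × 16 = 192 mm².
0.6 F_u A_nv = 383.9 kN; 0.6 F_y A_gv = 475.2 kN → shear rupture governs the shear term.
R_n = 383.9 + 1.0 × 430 × 192 / 1000 = 466.5 kN.
Allowable strength R_n/Ω = 466.5 / 2 = 233 kN.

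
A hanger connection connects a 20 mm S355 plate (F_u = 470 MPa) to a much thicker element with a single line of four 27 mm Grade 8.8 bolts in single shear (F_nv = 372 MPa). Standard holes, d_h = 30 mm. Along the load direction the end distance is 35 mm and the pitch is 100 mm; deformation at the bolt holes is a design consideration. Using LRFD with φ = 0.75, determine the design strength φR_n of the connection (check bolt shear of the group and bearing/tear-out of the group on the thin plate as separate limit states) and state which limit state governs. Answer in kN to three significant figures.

639 kN (bolt shear governs)

Bolt shear: A_b = π·27²/4 = 572.6 mm²; R_n = 372 × 572.6 × 4 × 1 / 1000 = 852 kN → 0.75 × 852 = 639 kN.
Bearing (1.2 l_c t F_u ≤ 2.4 d t F_u): upper limit = 2.4·27·20·470 / 1000 = 609.1 kN.
  Edge l_c = 35 − 30/2 = 20 → r_n = 225.6 kN; interior l_c = 100 − 30 = 70 → r_n = 609.1 kN.
  R_n,bearing = 1·225.6 + 3·609.1 = 2053 kN → 0.75 × 2053 = 1540 kN.
Bolt shear governs: 639 kN.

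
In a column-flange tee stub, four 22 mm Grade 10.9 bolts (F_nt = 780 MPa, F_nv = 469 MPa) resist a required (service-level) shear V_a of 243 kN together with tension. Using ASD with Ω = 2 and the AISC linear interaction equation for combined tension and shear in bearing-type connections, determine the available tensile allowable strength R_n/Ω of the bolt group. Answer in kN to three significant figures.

367 kN

A_b = π·22²/4 = 380.1 mm²; f_rv = 243 × 1000 / (4 × 380.1) = 159.8 MPa.
F'_nt = 1.3 F_nt − (Ω F_nt / F_nv) f_rv = 1.3·780 − (2·780/469)·159.8 = 482.4 MPa, capped at F_nt → F'_nt = 482.4 MPa.
R_n = F'_nt · A_b · n = 482.4 × 380.1 × 4 / 1000 = 733.5 kN.
Allowable strength R_n/Ω = 733.5 / 2 = 367 kN.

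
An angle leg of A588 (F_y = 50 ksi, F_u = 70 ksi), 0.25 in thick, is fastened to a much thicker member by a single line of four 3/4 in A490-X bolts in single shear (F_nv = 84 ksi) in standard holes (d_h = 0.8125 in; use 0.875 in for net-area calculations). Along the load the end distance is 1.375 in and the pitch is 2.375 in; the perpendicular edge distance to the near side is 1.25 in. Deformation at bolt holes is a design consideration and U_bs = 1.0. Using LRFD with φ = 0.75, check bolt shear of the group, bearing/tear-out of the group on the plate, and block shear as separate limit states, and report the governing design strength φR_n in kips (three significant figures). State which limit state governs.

Bolt shear: A_b = π·0.75²/4 = 0.4418 in²; R_n = 84 × 0.4418 × 4 × 1 = 148.4 kips → 0.75 × 148.4 = 111 kips.
Bearing: edge l_c = 0.9688, r_n = 20.34 kips; interior l_c = 1.562, r_n = 31.5 kips; R_n = 20.34 + 3·31.5 = 114.8 kips → 86.1 kips.
Block shear: A_gv = 2.125, A_nv = 1.359, A_nt = 0.2031 in²; R_n = min(0.6F_uA_nv, 0.6F_yA_gv) + U_bs·F_u·A_nt = 71.31 kips → 53.5 kips.
Block shear governs: 53.5 kips.

53.5 kips (block shear governs)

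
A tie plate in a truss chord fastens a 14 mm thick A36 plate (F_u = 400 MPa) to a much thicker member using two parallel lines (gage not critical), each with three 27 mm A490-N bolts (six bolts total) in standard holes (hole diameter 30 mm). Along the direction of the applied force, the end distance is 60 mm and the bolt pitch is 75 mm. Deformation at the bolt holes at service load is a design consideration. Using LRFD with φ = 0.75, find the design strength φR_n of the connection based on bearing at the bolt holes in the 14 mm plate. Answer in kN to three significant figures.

Per bolt r_n = 1.2 l_c t F_u ≤ 2.4 d t F_u; upper limit = 2.4 × 27 × 14 × 400 / 1000 = 362.9 kN.
Edge bolt: l_c = 60 − 30/2 = 45 mm → 1.2 × 45 × 14 × 400 / 1000 = 302.4 → r_n = 302.4 kN.
Interior bolts: l_c = 75 − 30 = 45 mm → 1.2 × 45 × 14 × 400 / 1000 = 302.4 → r_n = 302.4 kN.
R_n = 2 × 302.4 + 4 × 302.4 = 1814 kN.
Design strength φR_n = 0.75 × 1814 = 1360 kN.

1360 kN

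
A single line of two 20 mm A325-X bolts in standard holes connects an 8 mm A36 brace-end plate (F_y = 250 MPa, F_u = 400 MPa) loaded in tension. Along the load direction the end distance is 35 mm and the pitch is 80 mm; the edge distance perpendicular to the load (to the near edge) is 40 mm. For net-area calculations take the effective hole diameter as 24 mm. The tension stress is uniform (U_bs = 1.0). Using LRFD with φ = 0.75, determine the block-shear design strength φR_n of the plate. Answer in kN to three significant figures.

171 kN

Shear plane L_v = 35 + 1·80 = 115 mm; A_gv = 115 × 8 = 920 mm².
A_nv = (115 − 1.5·24) × 8 = 632 mm².
A_nt = (40 − 0.5·24) × 8 = 224 mm².
0.6 F_u A_nv = 151.7 kN; 0.6 F_y A_gv = 138 kN → shear yielding governs the shear term.
R_n = 138 + 1.0 × 400 × 224 / 1000 = 227.6 kN.
Design strength φR_n = 0.75 × 227.6 = 171 kN.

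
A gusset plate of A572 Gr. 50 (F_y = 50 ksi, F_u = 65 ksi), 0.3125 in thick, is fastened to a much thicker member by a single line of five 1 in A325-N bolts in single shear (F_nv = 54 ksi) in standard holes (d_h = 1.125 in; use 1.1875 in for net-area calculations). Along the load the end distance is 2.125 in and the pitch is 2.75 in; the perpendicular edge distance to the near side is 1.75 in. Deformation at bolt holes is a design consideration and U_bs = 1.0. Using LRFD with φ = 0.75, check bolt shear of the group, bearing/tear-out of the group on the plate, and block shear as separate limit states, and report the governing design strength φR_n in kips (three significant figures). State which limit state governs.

88.7 kips (block shear governs)

Bolt shear: A_b = π·1²/4 = 0.7854 in²; R_n = 54 × 0.7854 × 5 × 1 = 212.1 kips → 0.75 × 212.1 = 159 kips.
Bearing: edge l_c = 1.562, r_n = 38.09 kips; interior l_c = 1.625, r_n = 39.61 kips; R_n = 38.09 + 4·39.61 = 196.5 kips → 147 kips.
Block shear: A_gv = 4.102, A_nv = 2.432, A_nt = 0.3613 in²; R_n = min(0.6F_uA_nv, 0.6F_yA_gv) + U_bs·F_u·A_nt = 118.3 kips → 88.7 kips.
Block shear governs: 88.7 kips.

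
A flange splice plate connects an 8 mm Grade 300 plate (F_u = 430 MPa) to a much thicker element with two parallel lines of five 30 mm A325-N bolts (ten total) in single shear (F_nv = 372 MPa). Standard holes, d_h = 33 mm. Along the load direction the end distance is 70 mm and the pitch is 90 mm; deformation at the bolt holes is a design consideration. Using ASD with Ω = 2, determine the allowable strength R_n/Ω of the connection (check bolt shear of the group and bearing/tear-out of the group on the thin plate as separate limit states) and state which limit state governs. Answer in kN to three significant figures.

Bolt shear: A_b = π·30²/4 = 706.9 mm²; R_n = 372 × 706.9 × 10 × 1 / 1000 = 2630 kN → 2630 / 2 = 1310 kN.
Bearing (1.2 l_c t F_u ≤ 2.4 d t F_u): upper limit = 2.4·30·8·430 / 1000 = 247.7 kN.
  Edge l_c = 70 − 33/2 = 53.5 → r_n = 220.8 kN; interior l_c = 90 − 33 = 57 → r_n = 235.3 kN.
  R_n,bearing = 2·220.8 + 8·235.3 = 2324 kN → 2324 / 2 = 1160 kN.
Bearing governs: 1160 kN.

1160 kN (bearing governs)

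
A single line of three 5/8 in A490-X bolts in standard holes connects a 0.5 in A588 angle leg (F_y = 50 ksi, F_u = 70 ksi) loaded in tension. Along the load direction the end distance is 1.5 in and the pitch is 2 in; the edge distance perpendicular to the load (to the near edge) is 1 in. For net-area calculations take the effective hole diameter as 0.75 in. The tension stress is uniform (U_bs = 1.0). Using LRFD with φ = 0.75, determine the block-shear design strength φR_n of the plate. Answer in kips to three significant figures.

Shear plane L_v = 1.5 + 2·2 = 5.5 in; A_gv = 5.5 × 0.5 = 2.75 in².
A_nv = (5.5 − 2.5·0.75) × 0.5 = 1.812 in².
A_nt = (1 − 0.5·0.75) × 0.5 = 0.3125 in².
0.6 F_u A_nv = 76.12 kips; 0.6 F_y A_gv = 82.5 kips → shear rupture governs the shear term.
R_n = 76.12 + 1.0 × 70 × 0.3125 = 98 kips.
Design strength φR_n = 0.75 × 98 = 73.5 kips.

73.5 kips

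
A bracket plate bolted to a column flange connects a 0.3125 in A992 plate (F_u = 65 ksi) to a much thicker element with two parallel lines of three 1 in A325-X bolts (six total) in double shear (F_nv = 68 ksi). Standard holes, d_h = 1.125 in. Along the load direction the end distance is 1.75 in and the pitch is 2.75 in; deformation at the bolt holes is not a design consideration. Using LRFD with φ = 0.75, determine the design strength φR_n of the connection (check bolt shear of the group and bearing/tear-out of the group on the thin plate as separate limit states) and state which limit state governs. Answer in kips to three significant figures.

203 kips (bearing governs)

Bolt shear: A_b = π·1²/4 = 0.7854 in²; R_n = 68 × 0.7854 × 6 × 2 = 640.9 kips → 0.75 × 640.9 = 481 kips.
Bearing (1.5 l_c t F_u ≤ 3.0 d t F_u): upper limit = 3.0·1·0.3125·65 = 60.94 kips.
  Edge l_c = 1.75 − 1.125/2 = 1.188 → r_n = 36.18 kips; interior l_c = 2.75 − 1.125 = 1.625 → r_n = 49.51 kips.
  R_n,bearing = 2·36.18 + 4·49.51 = 270.4 kips → 0.75 × 270.4 = 203 kips.
Bearing governs: 203 kips.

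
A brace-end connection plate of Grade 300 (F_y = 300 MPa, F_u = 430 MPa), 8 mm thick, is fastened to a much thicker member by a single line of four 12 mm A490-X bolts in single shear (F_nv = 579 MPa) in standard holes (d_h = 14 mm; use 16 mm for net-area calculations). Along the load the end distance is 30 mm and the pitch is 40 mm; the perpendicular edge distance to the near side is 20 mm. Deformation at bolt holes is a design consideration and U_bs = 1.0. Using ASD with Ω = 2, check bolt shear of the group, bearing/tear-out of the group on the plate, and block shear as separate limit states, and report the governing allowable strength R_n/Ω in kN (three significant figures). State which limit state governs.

Bolt shear: A_b = π·12²/4 = 113.1 mm²; R_n = 579 × 113.1 × 4 × 1 / 1000 = 261.9 kN → 261.9 / 2 = 131 kN.
Bearing: edge l_c = 23, r_n = 94.94 kN; interior l_c = 26, r_n = 99.07 kN; R_n = 94.94 + 3·99.07 = 392.2 kN → 196 kN.
Block shear: A_gv = 1200, A_nv = 752, A_nt = 96 mm²; R_n = min(0.6F_uA_nv, 0.6F_yA_gv) + U_bs·F_u·A_nt = 235.3 kN → 118 kN.
Block shear governs: 118 kN.

118 kN (block shear governs)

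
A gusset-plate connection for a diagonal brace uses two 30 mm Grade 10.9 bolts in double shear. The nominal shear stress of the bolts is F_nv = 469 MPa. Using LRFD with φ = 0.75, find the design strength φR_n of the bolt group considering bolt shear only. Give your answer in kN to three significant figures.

A_b = π × 30² / 4 = 706.9 mm².
R_n = F_nv · A_b · n · n_s = 469 × 706.9 × 2 × 2 / 1000 = 1326 kN.
Design strength φR_n = 0.75 × 1326 = 995 kN.

995 kN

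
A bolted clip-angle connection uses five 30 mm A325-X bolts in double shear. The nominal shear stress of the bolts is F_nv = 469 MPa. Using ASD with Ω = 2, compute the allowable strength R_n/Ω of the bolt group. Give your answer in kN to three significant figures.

A_b = π × 30² / 4 = 706.9 mm².
R_n = F_nv · A_b · n · n_s = 469 × 706.9 × 5 × 2 / 1000 = 3315 kN.
Allowable strength R_n/Ω = 3315 / 2 = 1660 kN.

1660 kN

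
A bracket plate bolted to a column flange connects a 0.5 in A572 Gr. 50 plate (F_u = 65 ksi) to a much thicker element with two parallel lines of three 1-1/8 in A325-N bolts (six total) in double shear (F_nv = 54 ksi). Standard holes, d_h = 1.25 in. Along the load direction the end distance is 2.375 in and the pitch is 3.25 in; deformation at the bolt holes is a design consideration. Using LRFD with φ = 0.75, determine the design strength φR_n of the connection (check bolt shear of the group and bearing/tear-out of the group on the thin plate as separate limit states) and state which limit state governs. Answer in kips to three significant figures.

336 kips (bearing governs)

Bolt shear: A_b = π·1.125²/4 = 0.994 in²; R_n = 54 × 0.994 × 6 × 2 = 644.1 kips → 0.75 × 644.1 = 483 kips.
Bearing (1.2 l_c t F_u ≤ 2.4 d t F_u): upper limit = 2.4·1.125·0.5·65 = 87.75 kips.
  Edge l_c = 2.375 − 1.25/2 = 1.75 → r_n = 68.25 kips; interior l_c = 3.25 − 1.25 = 2 → r_n = 78 kips.
  R_n,bearing = 2·68.25 + 4·78 = 448.5 kips → 0.75 × 448.5 = 336 kips.
Bearing governs: 336 kips.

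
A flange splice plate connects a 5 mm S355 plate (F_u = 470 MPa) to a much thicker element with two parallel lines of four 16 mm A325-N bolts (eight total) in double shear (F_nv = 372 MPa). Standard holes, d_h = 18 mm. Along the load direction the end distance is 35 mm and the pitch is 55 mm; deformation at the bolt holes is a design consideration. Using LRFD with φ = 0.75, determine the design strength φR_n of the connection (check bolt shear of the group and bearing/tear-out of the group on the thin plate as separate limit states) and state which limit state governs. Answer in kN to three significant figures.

516 kN (bearing governs)

Bolt shear: A_b = π·16²/4 = 201.1 mm²; R_n = 372 × 201.1 × 8 × 2 / 1000 = 1197 kN → 0.75 × 1197 = 898 kN.
Bearing (1.2 l_c t F_u ≤ 2.4 d t F_u): upper limit = 2.4·16·5·470 / 1000 = 90.24 kN.
  Edge l_c = 35 − 18/2 = 26 → r_n = 73.32 kN; interior l_c = 55 − 18 = 37 → r_n = 90.24 kN.
  R_n,bearing = 2·73.32 + 6·90.24 = 688.1 kN → 0.75 × 688.1 = 516 kN.
Bearing governs: 516 kN.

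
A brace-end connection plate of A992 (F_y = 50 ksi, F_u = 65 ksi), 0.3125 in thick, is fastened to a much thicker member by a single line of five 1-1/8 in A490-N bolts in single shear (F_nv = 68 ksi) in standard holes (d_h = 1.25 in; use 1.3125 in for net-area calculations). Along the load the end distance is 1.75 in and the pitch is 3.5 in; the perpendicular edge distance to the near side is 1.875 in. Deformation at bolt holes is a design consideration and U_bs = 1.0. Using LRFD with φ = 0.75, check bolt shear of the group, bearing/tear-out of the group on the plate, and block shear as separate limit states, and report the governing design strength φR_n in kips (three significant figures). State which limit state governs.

109 kips (block shear governs)

Bolt shear: A_b = π·1.125²/4 = 0.994 in²; R_n = 68 × 0.994 × 5 × 1 = 338 kips → 0.75 × 338 = 253 kips.
Bearing: edge l_c = 1.125, r_n = 27.42 kips; interior l_c = 2.25, r_n = 54.84 kips; R_n = 27.42 + 4·54.84 = 246.8 kips → 185 kips.
Block shear: A_gv = 4.922, A_nv = 3.076, A_nt = 0.3809 in²; R_n = min(0.6F_uA_nv, 0.6F_yA_gv) + U_bs·F_u·A_nt = 144.7 kips → 109 kips.
Block shear governs: 109 kips.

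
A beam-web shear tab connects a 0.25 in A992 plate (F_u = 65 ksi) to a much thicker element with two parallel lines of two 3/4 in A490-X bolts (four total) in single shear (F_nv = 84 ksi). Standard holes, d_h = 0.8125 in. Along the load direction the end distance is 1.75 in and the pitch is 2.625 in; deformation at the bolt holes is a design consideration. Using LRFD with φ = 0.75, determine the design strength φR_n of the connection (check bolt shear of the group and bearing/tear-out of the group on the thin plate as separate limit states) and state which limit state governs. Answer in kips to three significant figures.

83.2 kips (bearing governs)

Bolt shear: A_b = π·0.75²/4 = 0.4418 in²; R_n = 84 × 0.4418 × 4 × 1 = 148.4 kips → 0.75 × 148.4 = 111 kips.
Bearing (1.2 l_c t F_u ≤ 2.4 d t F_u): upper limit = 2.4·0.75·0.25·65 = 29.25 kips.
  Edge l_c = 1.75 − 0.8125/2 = 1.344 → r_n = 26.2 kips; interior l_c = 2.625 − 0.8125 = 1.812 → r_n = 29.25 kips.
  R_n,bearing = 2·26.2 + 2·29.25 = 110.9 kips → 0.75 × 110.9 = 83.2 kips.
Bearing governs: 83.2 kips.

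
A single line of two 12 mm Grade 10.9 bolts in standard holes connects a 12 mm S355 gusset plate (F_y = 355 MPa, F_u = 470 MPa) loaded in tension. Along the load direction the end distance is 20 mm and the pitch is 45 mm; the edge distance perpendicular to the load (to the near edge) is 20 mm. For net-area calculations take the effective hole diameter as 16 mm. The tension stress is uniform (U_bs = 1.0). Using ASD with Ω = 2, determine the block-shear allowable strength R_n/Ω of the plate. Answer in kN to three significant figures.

Shear plane L_v = 20 + 1·45 = 65 mm; A_gv = 65 × 12 = 780 mm².
A_nv = (65 − 1.5·16) × 12 = 492 mm².
A_nt = (20 − 0.5·16) × 12 = 144 mm².
0.6 F_u A_nv = 138.7 kN; 0.6 F_y A_gv = 166.1 kN → shear rupture governs the shear term.
R_n = 138.7 + 1.0 × 470 × 144 / 1000 = 206.4 kN.
Allowable strength R_n/Ω = 206.4 / 2 = 103 kN.

103 kN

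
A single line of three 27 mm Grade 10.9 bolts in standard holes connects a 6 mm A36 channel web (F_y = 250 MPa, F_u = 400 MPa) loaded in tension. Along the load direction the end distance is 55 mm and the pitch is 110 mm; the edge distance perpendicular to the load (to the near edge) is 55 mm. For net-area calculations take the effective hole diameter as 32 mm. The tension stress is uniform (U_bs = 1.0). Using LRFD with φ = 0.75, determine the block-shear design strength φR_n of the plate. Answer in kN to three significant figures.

256 kN

Shear plane L_v = 55 + 2·110 = 275 mm; A_gv = 275 × 6 = 1650 mm².
A_nv = (275 − 2.5·32) × 6 = 1170 mm².
A_nt = (55 − 0.5·32) × 6 = 234 mm².
0.6 F_u A_nv = 280.8 kN; 0.6 F_y A_gv = 247.5 kN → shear yielding governs the shear term.
R_n = 247.5 + 1.0 × 400 × 234 / 1000 = 341.1 kN.
Design strength φR_n = 0.75 × 341.1 = 256 kN.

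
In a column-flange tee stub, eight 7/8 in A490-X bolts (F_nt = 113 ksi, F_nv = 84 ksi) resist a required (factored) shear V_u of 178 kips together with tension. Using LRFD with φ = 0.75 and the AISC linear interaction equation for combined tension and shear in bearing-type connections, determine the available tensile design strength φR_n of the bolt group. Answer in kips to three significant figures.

291 kips

A_b = π·0.875²/4 = 0.6013 in²; f_rv = 178 / (8 × 0.6013) = 37 ksi.
F'_nt = 1.3 F_nt − (F_nt / φF_nv) f_rv = 1.3·113 − (113/(0.75·84))·37 = 80.53 ksi, capped at F_nt → F'_nt = 80.53 ksi.
R_n = F'_nt · A_b · n = 80.53 × 0.6013 × 8 = 387.4 kips.
Design strength φR_n = 0.75 × 387.4 = 291 kips.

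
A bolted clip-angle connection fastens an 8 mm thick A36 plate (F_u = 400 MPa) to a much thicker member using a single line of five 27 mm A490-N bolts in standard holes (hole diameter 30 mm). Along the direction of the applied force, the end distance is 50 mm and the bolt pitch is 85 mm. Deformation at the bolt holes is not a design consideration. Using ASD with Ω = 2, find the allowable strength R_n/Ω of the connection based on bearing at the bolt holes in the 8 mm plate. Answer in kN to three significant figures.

Per bolt r_n = 1.5 l_c t F_u ≤ 3.0 d t F_u; upper limit = 3.0 × 27 × 8 × 400 / 1000 = 259.2 kN.
Edge bolt: l_c = 50 − 30/2 = 35 mm → 1.5 × 35 × 8 × 400 / 1000 = 168 → r_n = 168 kN.
Interior bolts: l_c = 85 − 30 = 55 mm → 1.5 × 55 × 8 × 400 / 1000 = 264 → r_n = 259.2 kN.
R_n = 1 × 168 + 4 × 259.2 = 1205 kN.
Allowable strength R_n/Ω = 1205 / 2 = 602 kN.

602 kN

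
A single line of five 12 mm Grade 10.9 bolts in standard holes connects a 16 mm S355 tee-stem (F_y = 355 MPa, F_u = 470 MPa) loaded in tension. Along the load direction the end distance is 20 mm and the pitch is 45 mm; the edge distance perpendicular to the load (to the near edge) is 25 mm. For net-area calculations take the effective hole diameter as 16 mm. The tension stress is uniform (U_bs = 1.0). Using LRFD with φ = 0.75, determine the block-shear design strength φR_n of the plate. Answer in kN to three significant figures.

Shear plane L_v = 20 + 4·45 = 200 mm; A_gv = 200 × 16 = 3200 mm².
A_nv = (200 − 4.5·16) × 16 = 2048 mm².
A_nt = (25 − 0.5·16) × 16 = 272 mm².
0.6 F_u A_nv = 577.5 kN; 0.6 F_y A_gv = 681.6 kN → shear rupture governs the shear term.
R_n = 577.5 + 1.0 × 470 × 272 / 1000 = 705.4 kN.
Design strength φR_n = 0.75 × 705.4 = 529 kN.

529 kN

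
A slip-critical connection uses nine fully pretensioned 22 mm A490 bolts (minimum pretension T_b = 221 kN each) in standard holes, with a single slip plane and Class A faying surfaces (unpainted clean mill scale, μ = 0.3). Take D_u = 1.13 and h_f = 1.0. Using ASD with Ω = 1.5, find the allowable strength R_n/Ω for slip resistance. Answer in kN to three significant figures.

450 kN

R_n = μ · D_u · h_f · T_b · n_s · n_b = 0.3 × 1.13 × 1.0 × 221 × 1 × 9 = 674.3 kN.
Allowable strength R_n/Ω = 674.3 / 1.5 = 450 kN.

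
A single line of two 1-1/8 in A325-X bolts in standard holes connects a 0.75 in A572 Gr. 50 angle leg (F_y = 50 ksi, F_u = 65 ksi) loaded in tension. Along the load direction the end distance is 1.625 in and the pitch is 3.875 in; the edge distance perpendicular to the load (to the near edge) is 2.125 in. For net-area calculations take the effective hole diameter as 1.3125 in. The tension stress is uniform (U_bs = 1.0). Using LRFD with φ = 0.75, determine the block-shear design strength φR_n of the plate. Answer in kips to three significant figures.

131 kips

Shear plane L_v = 1.625 + 1·3.875 = 5.5 in; A_gv = 5.5 × 0.75 = 4.125 in².
A_nv = (5.5 − 1.5·1.3125) × 0.75 = 2.648 in².
A_nt = (2.125 − 0.5·1.3125) × 0.75 = 1.102 in².
0.6 F_u A_nv = 103.3 kips; 0.6 F_y A_gv = 123.8 kips → shear rupture governs the shear term.
R_n = 103.3 + 1.0 × 65 × 1.102 = 174.9 kips.
Design strength φR_n = 0.75 × 174.9 = 131 kips.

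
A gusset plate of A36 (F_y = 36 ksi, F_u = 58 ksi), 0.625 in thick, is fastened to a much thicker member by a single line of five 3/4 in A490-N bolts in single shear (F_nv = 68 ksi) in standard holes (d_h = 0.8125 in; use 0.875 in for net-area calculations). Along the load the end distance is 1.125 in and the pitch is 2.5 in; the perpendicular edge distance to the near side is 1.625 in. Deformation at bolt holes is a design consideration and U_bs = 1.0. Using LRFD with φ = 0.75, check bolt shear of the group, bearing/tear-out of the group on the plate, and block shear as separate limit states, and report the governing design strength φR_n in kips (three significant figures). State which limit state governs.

Bolt shear: A_b = π·0.75²/4 = 0.4418 in²; R_n = 68 × 0.4418 × 5 × 1 = 150.2 kips → 0.75 × 150.2 = 113 kips.
Bearing: edge l_c = 0.7188, r_n = 31.27 kips; interior l_c = 1.688, r_n = 65.25 kips; R_n = 31.27 + 4·65.25 = 292.3 kips → 219 kips.
Block shear: A_gv = 6.953, A_nv = 4.492, A_nt = 0.7422 in²; R_n = min(0.6F_uA_nv, 0.6F_yA_gv) + U_bs·F_u·A_nt = 193.2 kips → 145 kips.
Bolt shear governs: 113 kips.

113 kips (bolt shear governs)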